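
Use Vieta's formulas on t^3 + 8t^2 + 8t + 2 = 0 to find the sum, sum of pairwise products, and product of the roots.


Monic cubic t^3+bt^2+ct+d=0: sum=-b, pairwise sum=c, product=-d.
b=8, c=8, d=2
r1+r2+r3 = -8
r1r2+r1r3+r2r3 = 8
r1r2r3 = -2


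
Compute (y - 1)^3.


Expand (y - 1)^3 by repeated multiplication:
  (y - 1)^2 = y^2 - 2y + 1
= y^3 - 3y^2 + 3y - 1


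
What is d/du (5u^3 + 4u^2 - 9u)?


Apply the power rule term by term:
  d/du(5u^3) = 15u^2
  d/du(4u^2) = 8u
  d/du(-9u) = -9
p'(u) = 15u^2 + 8u - 9


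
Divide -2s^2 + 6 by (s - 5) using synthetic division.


Synthetic division with c = 5. Coefficients: -2, 0, 6
Bring down -2.
  -2 * 5 = -10; -10 + 0 = -10
  -10 * 5 = -50; -50 + 6 = -44
Quotient: -2s - 10, Remainder: -44


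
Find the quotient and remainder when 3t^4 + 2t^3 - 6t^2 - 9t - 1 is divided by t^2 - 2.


(3t^4 + 2t^3 - 6t^2 - 9t - 1) / (t^2 - 2)
Step 1: 3t^2 * (t^2 - 2) = 3t^4 - 6t^2; subtract.
Step 2: 2t * (t^2 - 2) = 2t^3 - 4t; subtract.
Step 3: 0 * (t^2 - 2) = 0; subtract.
Quotient: 3t^2 + 2t, Remainder: -5t - 1


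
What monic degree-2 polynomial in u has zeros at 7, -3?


p(u) = (u - 7)(u + 3)
Expand: u^2 - 4u - 21


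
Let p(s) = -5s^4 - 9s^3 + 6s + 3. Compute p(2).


Using direct substitution:
  -5 * (2)^4 = -80
  -9 * (2)^3 = -72
  0 * (2)^2 = 0
  6 * (2)^1 = 12
  constant: 3
Sum = -80 - 72 + 0 + 12 + 3 = -137


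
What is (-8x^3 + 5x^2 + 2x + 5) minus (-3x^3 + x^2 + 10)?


Distribute the minus sign:
  (-8x^3 + 5x^2 + 2x + 5)
- (-3x^3 + x^2 + 10)
Negate second polynomial: 3x^3 - x^2 - 10
Add: -5x^3 + 4x^2 + 2x - 5


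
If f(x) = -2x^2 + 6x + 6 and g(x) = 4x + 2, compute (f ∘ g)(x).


Substitute g(x) into f:
f(g(x)) = -2*(4x + 2)^2 + 6*(4x + 2) + 6
(4x + 2)^2 = 16x^2 + 16x + 4
Expand and combine: -32x^2 - 8x + 10


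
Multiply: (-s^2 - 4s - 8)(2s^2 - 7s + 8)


Distribute each term of the first polynomial:
  (-s^2)(2s^2 - 7s + 8) = -2s^4 + 7s^3 - 8s^2
  (-4s)(2s^2 - 7s + 8) = -8s^3 + 28s^2 - 32s
  (-8)(2s^2 - 7s + 8) = -16s^2 + 56s - 64
Sum: -2s^4 - s^3 + 4s^2 + 24s - 64


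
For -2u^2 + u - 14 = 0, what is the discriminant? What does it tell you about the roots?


D = b^2 - 4ac = (1)^2 - 4(-2)(-14) = 1 - 112 = -111
Since D < 0: two complex conjugate roots (no real roots)


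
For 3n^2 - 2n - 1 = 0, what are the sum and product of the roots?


For an^2+bn+c=0: sum = -b/a, product = c/a.
a=3, b=-2, c=-1
Sum = -(-2)/3 = 2/3
Product = (-1)/3 = -1/3


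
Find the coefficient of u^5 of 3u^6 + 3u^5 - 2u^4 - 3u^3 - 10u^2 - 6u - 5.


Read off the coefficient of u^5: 3


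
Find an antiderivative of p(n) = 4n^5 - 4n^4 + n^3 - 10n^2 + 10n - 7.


Reverse power rule on each term:
  ∫ 4n^5 dn = (2/3)n^6
  ∫ -4n^4 dn = -(4/5)n^5
  ∫ n^3 dn = (1/4)n^4
  ∫ -10n^2 dn = -(10/3)n^3
  ∫ 10n dn = 5n^2
  ∫ -7 dn = -7n
F(n) = (2/3)n^6 - (4/5)n^5 + (1/4)n^4 - (10/3)n^3 + 5n^2 - 7n + C


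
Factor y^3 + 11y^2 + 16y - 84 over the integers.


Try integer roots (divisors of -84). y=-7: p(-7)=0.
Divide out (y + 7): quotient is y^2 + 4y - 12.
Factor the quadratic: (y + 6)(y - 2)
Result: (y + 7)(y + 6)(y - 2)


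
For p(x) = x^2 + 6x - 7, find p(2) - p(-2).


p(2) = 9
p(-2) = -15
p(2) - p(-2) = 9 + 15 = 24


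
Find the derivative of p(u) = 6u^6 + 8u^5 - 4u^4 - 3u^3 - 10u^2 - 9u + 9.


Apply the power rule term by term:
  d/du(6u^6) = 36u^5
  d/du(8u^5) = 40u^4
  d/du(-4u^4) = -16u^3
  d/du(-3u^3) = -9u^2
  d/du(-10u^2) = -20u
  d/du(-9u) = -9
  d/du(9) = 0
p'(u) = 36u^5 + 40u^4 - 16u^3 - 9u^2 - 20u - 9


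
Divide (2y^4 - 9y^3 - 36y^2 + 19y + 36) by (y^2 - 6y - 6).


(2y^4 - 9y^3 - 36y^2 + 19y + 36) / (y^2 - 6y - 6)
Step 1: 2y^2 * (y^2 - 6y - 6) = 2y^4 - 12y^3 - 12y^2; subtract.
Step 2: 3y * (y^2 - 6y - 6) = 3y^3 - 18y^2 - 18y; subtract.
Step 3: -6 * (y^2 - 6y - 6) = -6y^2 + 36y + 36; subtract.
Quotient: 2y^2 + 3y - 6, Remainder: y


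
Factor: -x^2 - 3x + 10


Roots satisfy r1 + r2 = -b/a = -3 and r1*r2 = c/a = -10.
So r1 = -5, r2 = 2.
-x^2 - 3x + 10 = -(x - r1)(x - r2) = -(x + 5)(x - 2)


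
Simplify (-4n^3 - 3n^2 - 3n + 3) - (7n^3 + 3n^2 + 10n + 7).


Distribute the minus sign:
  (-4n^3 - 3n^2 - 3n + 3)
- (7n^3 + 3n^2 + 10n + 7)
Negate second polynomial: -7n^3 - 3n^2 - 10n - 7
Add: -11n^3 - 6n^2 - 13n - 4


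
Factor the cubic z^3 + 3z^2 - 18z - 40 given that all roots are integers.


Try integer roots (divisors of -40). z=4: p(4)=0.
Divide out (z - 4): quotient is z^2 + 7z + 10.
Factor the quadratic: (z + 5)(z + 2)
Result: (z - 4)(z + 5)(z + 2)


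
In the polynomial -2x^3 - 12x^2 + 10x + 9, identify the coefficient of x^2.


Read off the coefficient of x^2: -12


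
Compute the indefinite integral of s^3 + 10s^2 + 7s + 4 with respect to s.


Reverse power rule on each term:
  ∫ s^3 ds = (1/4)s^4
  ∫ 10s^2 ds = (10/3)s^3
  ∫ 7s ds = (7/2)s^2
  ∫ 4 ds = 4s
F(s) = (1/4)s^4 + (10/3)s^3 + (7/2)s^2 + 4s + C


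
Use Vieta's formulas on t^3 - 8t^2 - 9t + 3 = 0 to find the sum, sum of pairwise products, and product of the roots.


Monic cubic t^3+bt^2+ct+d=0: sum=-b, pairwise sum=c, product=-d.
b=-8, c=-9, d=3
r1+r2+r3 = 8
r1r2+r1r3+r2r3 = -9
r1r2r3 = -3


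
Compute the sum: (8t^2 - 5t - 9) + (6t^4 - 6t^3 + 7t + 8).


Align terms by degree and add:
  8t^2 - 5t - 9
+ 6t^4 - 6t^3 + 7t + 8
= 6t^4 - 6t^3 + 8t^2 + 2t - 1


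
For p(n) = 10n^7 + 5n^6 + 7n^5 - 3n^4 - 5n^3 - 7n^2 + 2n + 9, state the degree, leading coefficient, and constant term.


Highest power of n is 7, with coefficient 10. Constant term is 9.
Degree = 7, leading coefficient = 10, constant term = 9


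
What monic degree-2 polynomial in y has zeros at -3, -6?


p(y) = (y + 3)(y + 6)
Expand: y^2 + 9y + 18


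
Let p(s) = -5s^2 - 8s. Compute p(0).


Using direct substitution:
  -5 * (0)^2 = 0
  -8 * (0)^1 = 0
  constant: 0
Sum = 0 + 0 + 0 = 0


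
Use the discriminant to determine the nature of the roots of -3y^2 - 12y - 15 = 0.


D = b^2 - 4ac = (-12)^2 - 4(-3)(-15) = 144 - 180 = -36
Since D < 0: two complex conjugate roots (no real roots)


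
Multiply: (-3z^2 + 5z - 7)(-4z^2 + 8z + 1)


Distribute each term of the first polynomial:
  (-3z^2)(-4z^2 + 8z + 1) = 12z^4 - 24z^3 - 3z^2
  (5z)(-4z^2 + 8z + 1) = -20z^3 + 40z^2 + 5z
  (-7)(-4z^2 + 8z + 1) = 28z^2 - 56z - 7
Sum: 12z^4 - 44z^3 + 65z^2 - 51z - 7


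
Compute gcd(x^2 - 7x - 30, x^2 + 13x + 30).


Factor each:
  x^2 - 7x - 30 = (x + 3)(x - 10)
  x^2 + 13x + 30 = (x + 3)(x + 10)
Common monic factor: x + 3


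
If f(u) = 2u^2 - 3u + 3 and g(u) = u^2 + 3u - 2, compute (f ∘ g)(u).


Substitute g(u) into f:
f(g(u)) = 2*(u^2 + 3u - 2)^2 + (-3)*(u^2 + 3u - 2) + 3
(u^2 + 3u - 2)^2 = u^4 + 6u^3 + 5u^2 - 12u + 4
Expand and combine: 2u^4 + 12u^3 + 7u^2 - 33u + 17


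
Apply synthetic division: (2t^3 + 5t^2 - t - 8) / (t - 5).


Synthetic division with c = 5. Coefficients: 2, 5, -1, -8
Bring down 2.
  2 * 5 = 10; 10 + 5 = 15
  15 * 5 = 75; 75 - 1 = 74
  74 * 5 = 370; 370 - 8 = 362
Quotient: 2t^2 + 15t + 74, Remainder: 362


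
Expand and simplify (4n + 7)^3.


Expand (4n + 7)^3 by repeated multiplication:
  (4n + 7)^2 = 16n^2 + 56n + 49
= 64n^3 + 336n^2 + 588n + 343


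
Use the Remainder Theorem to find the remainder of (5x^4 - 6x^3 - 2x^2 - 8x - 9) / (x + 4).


By the Remainder Theorem, the remainder equals p(-4):
  5*(-4)^4 = 1280
  -6*(-4)^3 = 384
  -2*(-4)^2 = -32
  -8*(-4)^1 = 32
  constant: -9
Sum: 1280 + 384 - 32 + 32 - 9 = 1655


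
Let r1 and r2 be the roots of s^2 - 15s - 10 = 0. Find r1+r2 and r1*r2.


For as^2+bs+c=0: sum = -b/a, product = c/a.
a=1, b=-15, c=-10
Sum = -(-15)/1 = 15
Product = (-10)/1 = -10


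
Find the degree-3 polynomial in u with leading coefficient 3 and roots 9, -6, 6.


p(u) = 3(u - 9)(u + 6)(u - 6)
Expand: 3u^3 - 27u^2 - 108u + 972


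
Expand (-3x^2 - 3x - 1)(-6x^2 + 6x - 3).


Distribute each term of the first polynomial:
  (-3x^2)(-6x^2 + 6x - 3) = 18x^4 - 18x^3 + 9x^2
  (-3x)(-6x^2 + 6x - 3) = 18x^3 - 18x^2 + 9x
  (-1)(-6x^2 + 6x - 3) = 6x^2 - 6x + 3
Sum: 18x^4 - 3x^2 + 3x + 3


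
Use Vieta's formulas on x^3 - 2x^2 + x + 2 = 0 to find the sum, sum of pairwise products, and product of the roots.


Monic cubic x^3+bx^2+cx+d=0: sum=-b, pairwise sum=c, product=-d.
b=-2, c=1, d=2
r1+r2+r3 = 2
r1r2+r1r3+r2r3 = 1
r1r2r3 = -2


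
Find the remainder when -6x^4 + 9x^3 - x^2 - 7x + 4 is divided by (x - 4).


By the Remainder Theorem, the remainder equals p(4):
  -6*(4)^4 = -1536
  9*(4)^3 = 576
  -1*(4)^2 = -16
  -7*(4)^1 = -28
  constant: 4
Sum: -1536 + 576 - 16 - 28 + 4 = -1000


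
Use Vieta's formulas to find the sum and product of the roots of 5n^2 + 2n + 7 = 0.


For an^2+bn+c=0: sum = -b/a, product = c/a.
a=5, b=2, c=7
Sum = -(2)/5 = -2/5
Product = (7)/5 = 7/5


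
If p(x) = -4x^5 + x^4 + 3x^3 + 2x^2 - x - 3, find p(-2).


Using direct substitution:
  -4 * (-2)^5 = 128
  1 * (-2)^4 = 16
  3 * (-2)^3 = -24
  2 * (-2)^2 = 8
  -1 * (-2)^1 = 2
  constant: -3
Sum = 128 + 16 - 24 + 8 + 2 - 3 = 127


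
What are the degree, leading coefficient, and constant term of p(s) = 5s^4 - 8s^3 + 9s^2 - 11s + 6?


Highest power of s is 4, with coefficient 5. Constant term is 6.
Degree = 4, leading coefficient = 5, constant term = 6


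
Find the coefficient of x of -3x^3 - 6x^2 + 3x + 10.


Read off the coefficient of x: 3


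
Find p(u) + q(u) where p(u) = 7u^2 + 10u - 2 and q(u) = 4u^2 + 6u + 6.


Align terms by degree and add:
  7u^2 + 10u - 2
+ 4u^2 + 6u + 6
= 11u^2 + 16u + 4


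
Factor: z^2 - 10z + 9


Roots satisfy r1 + r2 = -b/a = 10 and r1*r2 = c/a = 9.
So r1 = 9, r2 = 1.
z^2 - 10z + 9 = (z - r1)(z - r2) = (z - 9)(z - 1)


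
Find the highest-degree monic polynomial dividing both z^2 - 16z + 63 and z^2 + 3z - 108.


Factor each:
  z^2 - 16z + 63 = (z - 9)(z - 7)
  z^2 + 3z - 108 = (z - 9)(z + 12)
Common monic factor: z - 9


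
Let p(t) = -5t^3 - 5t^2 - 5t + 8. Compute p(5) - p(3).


p(5) = -767
p(3) = -187
p(5) - p(3) = -767 + 187 = -580


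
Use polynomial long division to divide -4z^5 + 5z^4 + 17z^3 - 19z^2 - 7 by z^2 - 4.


(-4z^5 + 5z^4 + 17z^3 - 19z^2 - 7) / (z^2 - 4)
Step 1: -4z^3 * (z^2 - 4) = -4z^5 + 16z^3; subtract.
Step 2: 5z^2 * (z^2 - 4) = 5z^4 - 20z^2; subtract.
Step 3: z * (z^2 - 4) = z^3 - 4z; subtract.
Step 4: 1 * (z^2 - 4) = z^2 - 4; subtract.
Quotient: -4z^3 + 5z^2 + z + 1, Remainder: 4z - 3


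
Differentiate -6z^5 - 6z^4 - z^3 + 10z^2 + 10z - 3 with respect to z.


Apply the power rule term by term:
  d/dz(-6z^5) = -30z^4
  d/dz(-6z^4) = -24z^3
  d/dz(-z^3) = -3z^2
  d/dz(10z^2) = 20z
  d/dz(10z) = 10
  d/dz(-3) = 0
p'(z) = -30z^4 - 24z^3 - 3z^2 + 20z + 10


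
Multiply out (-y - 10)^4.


Expand (-y - 10)^4 by repeated multiplication:
  (-y - 10)^2 = y^2 + 20y + 100
  (-y - 10)^3 = -y^3 - 30y^2 - 300y - 1000
= y^4 + 40y^3 + 600y^2 + 4000y + 10000


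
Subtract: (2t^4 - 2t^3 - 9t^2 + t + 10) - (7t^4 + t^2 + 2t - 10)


Distribute the minus sign:
  (2t^4 - 2t^3 - 9t^2 + t + 10)
- (7t^4 + t^2 + 2t - 10)
Negate second polynomial: -7t^4 - t^2 - 2t + 10
Add: -5t^4 - 2t^3 - 10t^2 - t + 20


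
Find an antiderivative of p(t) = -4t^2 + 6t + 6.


Reverse power rule on each term:
  ∫ -4t^2 dt = -(4/3)t^3
  ∫ 6t dt = 3t^2
  ∫ 6 dt = 6t
F(t) = -(4/3)t^3 + 3t^2 + 6t + C


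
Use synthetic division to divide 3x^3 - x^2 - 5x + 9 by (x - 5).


Synthetic division with c = 5. Coefficients: 3, -1, -5, 9
Bring down 3.
  3 * 5 = 15; 15 - 1 = 14
  14 * 5 = 70; 70 - 5 = 65
  65 * 5 = 325; 325 + 9 = 334
Quotient: 3x^2 + 14x + 65, Remainder: 334


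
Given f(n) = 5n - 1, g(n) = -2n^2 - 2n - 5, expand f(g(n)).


Substitute g(n) into f:
f(g(n)) = 5*(-2n^2 - 2n - 5) + (-1)
Expand and combine: -10n^2 - 10n - 26


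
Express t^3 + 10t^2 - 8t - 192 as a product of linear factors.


Try integer roots (divisors of -192). t=-8: p(-8)=0.
Divide out (t + 8): quotient is t^2 + 2t - 24.
Factor the quadratic: (t - 4)(t + 6)
Result: (t + 8)(t - 4)(t + 6)


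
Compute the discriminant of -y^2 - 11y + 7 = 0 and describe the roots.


D = b^2 - 4ac = (-11)^2 - 4(-1)(7) = 121 + 28 = 149
Since D > 0: two distinct irrational roots


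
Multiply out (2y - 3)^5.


Expand (2y - 3)^5 by repeated multiplication:
  (2y - 3)^2 = 4y^2 - 12y + 9
  (2y - 3)^3 = 8y^3 - 36y^2 + 54y - 27
  (2y - 3)^4 = 16y^4 - 96y^3 + 216y^2 - 216y + 81
= 32y^5 - 240y^4 + 720y^3 - 1080y^2 + 810y - 243


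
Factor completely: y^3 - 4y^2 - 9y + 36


Try integer roots (divisors of 36). y=4: p(4)=0.
Divide out (y - 4): quotient is y^2 - 9.
Factor the quadratic: (y - 3)(y + 3)
Result: (y - 4)(y - 3)(y + 3)


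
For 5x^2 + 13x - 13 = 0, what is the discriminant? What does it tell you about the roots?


D = b^2 - 4ac = (13)^2 - 4(5)(-13) = 169 + 260 = 429
Since D > 0: two distinct irrational roots


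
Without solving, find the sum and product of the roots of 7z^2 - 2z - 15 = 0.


For az^2+bz+c=0: sum = -b/a, product = c/a.
a=7, b=-2, c=-15
Sum = -(-2)/7 = 2/7
Product = (-15)/7 = -15/7


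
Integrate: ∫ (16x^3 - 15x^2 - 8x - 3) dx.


Reverse power rule on each term:
  ∫ 16x^3 dx = 4x^4
  ∫ -15x^2 dx = -5x^3
  ∫ -8x dx = -4x^2
  ∫ -3 dx = -3x
F(x) = 4x^4 - 5x^3 - 4x^2 - 3x + C


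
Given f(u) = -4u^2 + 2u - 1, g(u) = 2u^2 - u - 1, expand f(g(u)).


Substitute g(u) into f:
f(g(u)) = -4*(2u^2 - u - 1)^2 + 2*(2u^2 - u - 1) + (-1)
(2u^2 - u - 1)^2 = 4u^4 - 4u^3 - 3u^2 + 2u + 1
Expand and combine: -16u^4 + 16u^3 + 16u^2 - 10u - 7


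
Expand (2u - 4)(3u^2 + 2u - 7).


Distribute each term of the first polynomial:
  (2u)(3u^2 + 2u - 7) = 6u^3 + 4u^2 - 14u
  (-4)(3u^2 + 2u - 7) = -12u^2 - 8u + 28
Sum: 6u^3 - 8u^2 - 22u + 28


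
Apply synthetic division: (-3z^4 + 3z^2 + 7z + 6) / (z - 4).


Synthetic division with c = 4. Coefficients: -3, 0, 3, 7, 6
Bring down -3.
  -3 * 4 = -12; -12 + 0 = -12
  -12 * 4 = -48; -48 + 3 = -45
  -45 * 4 = -180; -180 + 7 = -173
  -173 * 4 = -692; -692 + 6 = -686
Quotient: -3z^3 - 12z^2 - 45z - 173, Remainder: -686


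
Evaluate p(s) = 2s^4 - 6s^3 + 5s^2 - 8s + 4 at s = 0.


Using direct substitution:
  2 * (0)^4 = 0
  -6 * (0)^3 = 0
  5 * (0)^2 = 0
  -8 * (0)^1 = 0
  constant: 4
Sum = 0 + 0 + 0 + 0 + 4 = 4


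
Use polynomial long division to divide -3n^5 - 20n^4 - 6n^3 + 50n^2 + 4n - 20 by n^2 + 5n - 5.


(-3n^5 - 20n^4 - 6n^3 + 50n^2 + 4n - 20) / (n^2 + 5n - 5)
Step 1: -3n^3 * (n^2 + 5n - 5) = -3n^5 - 15n^4 + 15n^3; subtract.
Step 2: -5n^2 * (n^2 + 5n - 5) = -5n^4 - 25n^3 + 25n^2; subtract.
Step 3: 4n * (n^2 + 5n - 5) = 4n^3 + 20n^2 - 20n; subtract.
Step 4: 5 * (n^2 + 5n - 5) = 5n^2 + 25n - 25; subtract.
Quotient: -3n^3 - 5n^2 + 4n + 5, Remainder: -n + 5


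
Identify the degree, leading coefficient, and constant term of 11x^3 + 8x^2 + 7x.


Highest power of x is 3, with coefficient 11. Constant term is 0.
Degree = 3, leading coefficient = 11, constant term = 0


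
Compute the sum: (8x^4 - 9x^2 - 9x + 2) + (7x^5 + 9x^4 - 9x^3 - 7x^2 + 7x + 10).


Align terms by degree and add:
  8x^4 - 9x^2 - 9x + 2
+ 7x^5 + 9x^4 - 9x^3 - 7x^2 + 7x + 10
= 7x^5 + 17x^4 - 9x^3 - 16x^2 - 2x + 12


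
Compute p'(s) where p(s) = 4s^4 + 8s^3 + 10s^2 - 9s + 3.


Apply the power rule term by term:
  d/ds(4s^4) = 16s^3
  d/ds(8s^3) = 24s^2
  d/ds(10s^2) = 20s
  d/ds(-9s) = -9
  d/ds(3) = 0
p'(s) = 16s^3 + 24s^2 + 20s - 9


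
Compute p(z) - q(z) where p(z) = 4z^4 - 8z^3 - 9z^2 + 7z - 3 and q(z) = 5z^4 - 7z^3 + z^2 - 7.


Distribute the minus sign:
  (4z^4 - 8z^3 - 9z^2 + 7z - 3)
- (5z^4 - 7z^3 + z^2 - 7)
Negate second polynomial: -5z^4 + 7z^3 - z^2 + 7
Add: -z^4 - z^3 - 10z^2 + 7z + 4


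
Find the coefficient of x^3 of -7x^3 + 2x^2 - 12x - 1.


Read off the coefficient of x^3: -7


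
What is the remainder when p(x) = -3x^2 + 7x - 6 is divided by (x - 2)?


By the Remainder Theorem, the remainder equals p(2):
  -3*(2)^2 = -12
  7*(2)^1 = 14
  constant: -6
Sum: -12 + 14 - 6 = -4


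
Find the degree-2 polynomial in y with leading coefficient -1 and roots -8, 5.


p(y) = -(y + 8)(y - 5)
Expand: -y^2 - 3y + 40


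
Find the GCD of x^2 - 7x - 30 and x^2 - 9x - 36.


Factor each:
  x^2 - 7x - 30 = (x + 3)(x - 10)
  x^2 - 9x - 36 = (x + 3)(x - 12)
Common monic factor: x + 3


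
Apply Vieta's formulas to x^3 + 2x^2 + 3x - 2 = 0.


Monic cubic x^3+bx^2+cx+d=0: sum=-b, pairwise sum=c, product=-d.
b=2, c=3, d=-2
r1+r2+r3 = -2
r1r2+r1r3+r2r3 = 3
r1r2r3 = 2


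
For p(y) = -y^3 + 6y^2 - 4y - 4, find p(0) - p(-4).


p(0) = -4
p(-4) = 172
p(0) - p(-4) = -4 - 172 = -176


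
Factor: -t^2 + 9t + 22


Roots satisfy r1 + r2 = -b/a = 9 and r1*r2 = c/a = -22.
So r1 = 11, r2 = -2.
-t^2 + 9t + 22 = -(t - r1)(t - r2) = -(t - 11)(t + 2)


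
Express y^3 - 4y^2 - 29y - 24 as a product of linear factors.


Try integer roots (divisors of -24). y=-3: p(-3)=0.
Divide out (y + 3): quotient is y^2 - 7y - 8.
Factor the quadratic: (y - 8)(y + 1)
Result: (y + 3)(y - 8)(y + 1)


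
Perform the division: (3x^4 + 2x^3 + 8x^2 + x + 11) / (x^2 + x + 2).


(3x^4 + 2x^3 + 8x^2 + x + 11) / (x^2 + x + 2)
Step 1: 3x^2 * (x^2 + x + 2) = 3x^4 + 3x^3 + 6x^2; subtract.
Step 2: -x * (x^2 + x + 2) = -x^3 - x^2 - 2x; subtract.
Step 3: 3 * (x^2 + x + 2) = 3x^2 + 3x + 6; subtract.
Quotient: 3x^2 - x + 3, Remainder: 5


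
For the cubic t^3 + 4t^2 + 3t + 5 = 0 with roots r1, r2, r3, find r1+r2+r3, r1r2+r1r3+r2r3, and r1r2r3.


Monic cubic t^3+bt^2+ct+d=0: sum=-b, pairwise sum=c, product=-d.
b=4, c=3, d=5
r1+r2+r3 = -4
r1r2+r1r3+r2r3 = 3
r1r2r3 = -5


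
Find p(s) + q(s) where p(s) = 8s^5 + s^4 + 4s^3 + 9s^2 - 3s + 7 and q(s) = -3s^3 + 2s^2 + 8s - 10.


Align terms by degree and add:
  8s^5 + s^4 + 4s^3 + 9s^2 - 3s + 7
  -3s^3 + 2s^2 + 8s - 10
= 8s^5 + s^4 + s^3 + 11s^2 + 5s - 3


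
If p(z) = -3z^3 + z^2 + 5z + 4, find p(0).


Using direct substitution:
  -3 * (0)^3 = 0
  1 * (0)^2 = 0
  5 * (0)^1 = 0
  constant: 4
Sum = 0 + 0 + 0 + 4 = 4


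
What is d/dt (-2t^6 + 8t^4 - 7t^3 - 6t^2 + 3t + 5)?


Apply the power rule term by term:
  d/dt(-2t^6) = -12t^5
  d/dt(8t^4) = 32t^3
  d/dt(-7t^3) = -21t^2
  d/dt(-6t^2) = -12t
  d/dt(3t) = 3
  d/dt(5) = 0
p'(t) = -12t^5 + 32t^3 - 21t^2 - 12t + 3


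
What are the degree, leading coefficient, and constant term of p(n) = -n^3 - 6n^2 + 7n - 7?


Highest power of n is 3, with coefficient -1. Constant term is -7.
Degree = 3, leading coefficient = -1, constant term = -7


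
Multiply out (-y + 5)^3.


Expand (-y + 5)^3 by repeated multiplication:
  (-y + 5)^2 = y^2 - 10y + 25
= -y^3 + 15y^2 - 75y + 125


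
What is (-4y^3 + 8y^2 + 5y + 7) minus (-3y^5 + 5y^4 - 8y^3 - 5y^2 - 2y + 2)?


Distribute the minus sign:
  (-4y^3 + 8y^2 + 5y + 7)
- (-3y^5 + 5y^4 - 8y^3 - 5y^2 - 2y + 2)
Negate second polynomial: 3y^5 - 5y^4 + 8y^3 + 5y^2 + 2y - 2
Add: 3y^5 - 5y^4 + 4y^3 + 13y^2 + 7y + 5


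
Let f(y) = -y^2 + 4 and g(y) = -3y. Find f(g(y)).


Substitute g(y) into f:
f(g(y)) = -1*(-3y)^2 + 4
(-3y)^2 = 9y^2
Expand and combine: -9y^2 + 4


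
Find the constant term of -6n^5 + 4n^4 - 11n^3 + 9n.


Read off the constant term: 0


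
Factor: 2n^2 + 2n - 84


Roots satisfy r1 + r2 = -b/a = -1 and r1*r2 = c/a = -42.
So r1 = -7, r2 = 6.
2n^2 + 2n - 84 = 2(n - r1)(n - r2) = 2(n + 7)(n - 6)


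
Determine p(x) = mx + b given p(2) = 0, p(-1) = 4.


p(x) = mx + b. Using p(2)=0, p(-1)=4:
m = (0 - 4)/(2 + 1) = -4/3 = -4/3
b = 0 - m*(2) = 0 + 8/3 = 8/3
p(x) = -(4/3)x + (8/3)


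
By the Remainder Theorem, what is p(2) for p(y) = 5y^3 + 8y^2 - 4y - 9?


By the Remainder Theorem, the remainder equals p(2):
  5*(2)^3 = 40
  8*(2)^2 = 32
  -4*(2)^1 = -8
  constant: -9
Sum: 40 + 32 - 8 - 9 = 55


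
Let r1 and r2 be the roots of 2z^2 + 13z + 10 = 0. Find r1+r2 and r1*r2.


For az^2+bz+c=0: sum = -b/a, product = c/a.
a=2, b=13, c=10
Sum = -(13)/2 = -13/2
Product = (10)/2 = 5


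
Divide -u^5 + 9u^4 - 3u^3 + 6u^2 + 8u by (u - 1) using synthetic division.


Synthetic division with c = 1. Coefficients: -1, 9, -3, 6, 8, 0
Bring down -1.
  -1 * 1 = -1; -1 + 9 = 8
  8 * 1 = 8; 8 - 3 = 5
  5 * 1 = 5; 5 + 6 = 11
  11 * 1 = 11; 11 + 8 = 19
  19 * 1 = 19; 19 + 0 = 19
Quotient: -u^4 + 8u^3 + 5u^2 + 11u + 19, Remainder: 19


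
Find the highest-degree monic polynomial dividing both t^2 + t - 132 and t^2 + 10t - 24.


Factor each:
  t^2 + t - 132 = (t + 12)(t - 11)
  t^2 + 10t - 24 = (t + 12)(t - 2)
Common monic factor: t + 12


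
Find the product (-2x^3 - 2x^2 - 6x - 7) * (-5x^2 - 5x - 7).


Distribute each term of the first polynomial:
  (-2x^3)(-5x^2 - 5x - 7) = 10x^5 + 10x^4 + 14x^3
  (-2x^2)(-5x^2 - 5x - 7) = 10x^4 + 10x^3 + 14x^2
  (-6x)(-5x^2 - 5x - 7) = 30x^3 + 30x^2 + 42x
  (-7)(-5x^2 - 5x - 7) = 35x^2 + 35x + 49
Sum: 10x^5 + 20x^4 + 54x^3 + 79x^2 + 77x + 49


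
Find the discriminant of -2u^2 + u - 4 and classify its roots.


D = b^2 - 4ac = (1)^2 - 4(-2)(-4) = 1 - 32 = -31
Since D < 0: two complex conjugate roots (no real roots)


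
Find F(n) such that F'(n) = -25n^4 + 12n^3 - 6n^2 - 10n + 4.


Reverse power rule on each term:
  ∫ -25n^4 dn = -5n^5
  ∫ 12n^3 dn = 3n^4
  ∫ -6n^2 dn = -2n^3
  ∫ -10n dn = -5n^2
  ∫ 4 dn = 4n
F(n) = -5n^5 + 3n^4 - 2n^3 - 5n^2 + 4n + C


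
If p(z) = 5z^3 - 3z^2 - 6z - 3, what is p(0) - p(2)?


p(0) = -3
p(2) = 13
p(0) - p(2) = -3 - 13 = -16


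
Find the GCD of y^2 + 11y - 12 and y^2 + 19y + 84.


Factor each:
  y^2 + 11y - 12 = (y + 12)(y - 1)
  y^2 + 19y + 84 = (y + 12)(y + 7)
Common monic factor: y + 12


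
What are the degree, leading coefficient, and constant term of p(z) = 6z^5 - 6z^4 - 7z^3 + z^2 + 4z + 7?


Highest power of z is 5, with coefficient 6. Constant term is 7.
Degree = 5, leading coefficient = 6, constant term = 7


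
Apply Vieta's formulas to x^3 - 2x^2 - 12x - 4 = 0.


Monic cubic x^3+bx^2+cx+d=0: sum=-b, pairwise sum=c, product=-d.
b=-2, c=-12, d=-4
r1+r2+r3 = 2
r1r2+r1r3+r2r3 = -12
r1r2r3 = 4


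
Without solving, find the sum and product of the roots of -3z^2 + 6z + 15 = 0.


For az^2+bz+c=0: sum = -b/a, product = c/a.
a=-3, b=6, c=15
Sum = -(6)/-3 = 2
Product = (15)/-3 = -5


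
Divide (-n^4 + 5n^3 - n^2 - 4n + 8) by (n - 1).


(-n^4 + 5n^3 - n^2 - 4n + 8) / (n - 1)
Step 1: -n^3 * (n - 1) = -n^4 + n^3; subtract.
Step 2: 4n^2 * (n - 1) = 4n^3 - 4n^2; subtract.
Step 3: 3n * (n - 1) = 3n^2 - 3n; subtract.
Step 4: -1 * (n - 1) = -n + 1; subtract.
Quotient: -n^3 + 4n^2 + 3n - 1, Remainder: 7


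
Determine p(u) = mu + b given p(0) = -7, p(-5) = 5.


p(u) = mu + b. Using p(0)=-7, p(-5)=5:
m = (-7 - 5)/(0 + 5) = -12/5 = -12/5
b = -7 - m*(0) = -7 = -7
p(u) = -(12/5)u - 7


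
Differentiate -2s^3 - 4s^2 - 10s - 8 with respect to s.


Apply the power rule term by term:
  d/ds(-2s^3) = -6s^2
  d/ds(-4s^2) = -8s
  d/ds(-10s) = -10
  d/ds(-8) = 0
p'(s) = -6s^2 - 8s - 10


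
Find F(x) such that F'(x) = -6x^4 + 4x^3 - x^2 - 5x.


Reverse power rule on each term:
  ∫ -6x^4 dx = -(6/5)x^5
  ∫ 4x^3 dx = x^4
  ∫ -x^2 dx = -(1/3)x^3
  ∫ -5x dx = -(5/2)x^2
F(x) = -(6/5)x^5 + x^4 - (1/3)x^3 - (5/2)x^2 + C


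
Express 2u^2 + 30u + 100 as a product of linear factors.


Roots satisfy r1 + r2 = -b/a = -15 and r1*r2 = c/a = 50.
So r1 = -10, r2 = -5.
2u^2 + 30u + 100 = 2(u - r1)(u - r2) = 2(u + 10)(u + 5)


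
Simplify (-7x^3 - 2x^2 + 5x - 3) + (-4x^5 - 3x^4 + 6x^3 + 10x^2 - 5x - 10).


Align terms by degree and add:
  -7x^3 - 2x^2 + 5x - 3
  -4x^5 - 3x^4 + 6x^3 + 10x^2 - 5x - 10
= -4x^5 - 3x^4 - x^3 + 8x^2 - 13


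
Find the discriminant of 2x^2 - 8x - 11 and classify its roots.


D = b^2 - 4ac = (-8)^2 - 4(2)(-11) = 64 + 88 = 152
Since D > 0: two distinct irrational roots


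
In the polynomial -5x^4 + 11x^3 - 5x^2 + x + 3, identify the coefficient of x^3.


Read off the coefficient of x^3: 11


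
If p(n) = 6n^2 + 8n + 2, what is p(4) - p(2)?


p(4) = 130
p(2) = 42
p(4) - p(2) = 130 - 42 = 88


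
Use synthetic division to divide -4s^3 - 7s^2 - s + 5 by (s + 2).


Synthetic division with c = -2. Coefficients: -4, -7, -1, 5
Bring down -4.
  -4 * -2 = 8; 8 - 7 = 1
  1 * -2 = -2; -2 - 1 = -3
  -3 * -2 = 6; 6 + 5 = 11
Quotient: -4s^2 + s - 3, Remainder: 11


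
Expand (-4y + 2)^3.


Expand (-4y + 2)^3 by repeated multiplication:
  (-4y + 2)^2 = 16y^2 - 16y + 4
= -64y^3 + 96y^2 - 48y + 8


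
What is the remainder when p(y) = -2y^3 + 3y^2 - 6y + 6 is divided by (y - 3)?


By the Remainder Theorem, the remainder equals p(3):
  -2*(3)^3 = -54
  3*(3)^2 = 27
  -6*(3)^1 = -18
  constant: 6
Sum: -54 + 27 - 18 + 6 = -39


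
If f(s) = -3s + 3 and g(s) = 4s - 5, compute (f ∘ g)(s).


Substitute g(s) into f:
f(g(s)) = -3*(4s - 5) + 3
Expand and combine: -12s + 18


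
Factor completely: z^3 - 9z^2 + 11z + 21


Try integer roots (divisors of 21). z=-1: p(-1)=0.
Divide out (z + 1): quotient is z^2 - 10z + 21.
Factor the quadratic: (z - 7)(z - 3)
Result: (z + 1)(z - 7)(z - 3)


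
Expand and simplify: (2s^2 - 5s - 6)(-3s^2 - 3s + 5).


Distribute each term of the first polynomial:
  (2s^2)(-3s^2 - 3s + 5) = -6s^4 - 6s^3 + 10s^2
  (-5s)(-3s^2 - 3s + 5) = 15s^3 + 15s^2 - 25s
  (-6)(-3s^2 - 3s + 5) = 18s^2 + 18s - 30
Sum: -6s^4 + 9s^3 + 43s^2 - 7s - 30


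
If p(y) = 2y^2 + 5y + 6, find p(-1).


Using direct substitution:
  2 * (-1)^2 = 2
  5 * (-1)^1 = -5
  constant: 6
Sum = 2 - 5 + 6 = 3


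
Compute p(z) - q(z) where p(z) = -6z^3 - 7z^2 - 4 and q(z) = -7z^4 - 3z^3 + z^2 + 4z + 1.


Distribute the minus sign:
  (-6z^3 - 7z^2 - 4)
- (-7z^4 - 3z^3 + z^2 + 4z + 1)
Negate second polynomial: 7z^4 + 3z^3 - z^2 - 4z - 1
Add: 7z^4 - 3z^3 - 8z^2 - 4z - 5


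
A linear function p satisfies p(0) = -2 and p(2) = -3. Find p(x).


p(x) = mx + b. Using p(0)=-2, p(2)=-3:
m = (-2 + 3)/(0 - 2) = 1/-2 = -1/2
b = -2 - m*(0) = -2 = -2
p(x) = -(1/2)x - 2


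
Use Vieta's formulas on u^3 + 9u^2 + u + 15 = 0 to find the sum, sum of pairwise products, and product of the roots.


Monic cubic u^3+bu^2+cu+d=0: sum=-b, pairwise sum=c, product=-d.
b=9, c=1, d=15
r1+r2+r3 = -9
r1r2+r1r3+r2r3 = 1
r1r2r3 = -15


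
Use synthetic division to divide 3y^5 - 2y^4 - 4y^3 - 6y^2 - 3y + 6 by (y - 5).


Synthetic division with c = 5. Coefficients: 3, -2, -4, -6, -3, 6
Bring down 3.
  3 * 5 = 15; 15 - 2 = 13
  13 * 5 = 65; 65 - 4 = 61
  61 * 5 = 305; 305 - 6 = 299
  299 * 5 = 1495; 1495 - 3 = 1492
  1492 * 5 = 7460; 7460 + 6 = 7466
Quotient: 3y^4 + 13y^3 + 61y^2 + 299y + 1492, Remainder: 7466


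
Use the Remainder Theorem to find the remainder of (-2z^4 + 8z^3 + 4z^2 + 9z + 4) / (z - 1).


By the Remainder Theorem, the remainder equals p(1):
  -2*(1)^4 = -2
  8*(1)^3 = 8
  4*(1)^2 = 4
  9*(1)^1 = 9
  constant: 4
Sum: -2 + 8 + 4 + 9 + 4 = 23


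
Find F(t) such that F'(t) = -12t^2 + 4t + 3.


Reverse power rule on each term:
  ∫ -12t^2 dt = -4t^3
  ∫ 4t dt = 2t^2
  ∫ 3 dt = 3t
F(t) = -4t^3 + 2t^2 + 3t + C


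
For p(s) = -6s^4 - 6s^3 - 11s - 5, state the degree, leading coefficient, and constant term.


Highest power of s is 4, with coefficient -6. Constant term is -5.
Degree = 4, leading coefficient = -6, constant term = -5


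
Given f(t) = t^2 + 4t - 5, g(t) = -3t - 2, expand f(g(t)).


Substitute g(t) into f:
f(g(t)) = 1*(-3t - 2)^2 + 4*(-3t - 2) + (-5)
(-3t - 2)^2 = 9t^2 + 12t + 4
Expand and combine: 9t^2 - 9


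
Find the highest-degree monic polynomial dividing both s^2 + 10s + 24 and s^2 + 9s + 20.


Factor each:
  s^2 + 10s + 24 = (s + 4)(s + 6)
  s^2 + 9s + 20 = (s + 4)(s + 5)
Common monic factor: s + 4


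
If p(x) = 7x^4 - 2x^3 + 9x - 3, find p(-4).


Using direct substitution:
  7 * (-4)^4 = 1792
  -2 * (-4)^3 = 128
  0 * (-4)^2 = 0
  9 * (-4)^1 = -36
  constant: -3
Sum = 1792 + 128 + 0 - 36 - 3 = 1881


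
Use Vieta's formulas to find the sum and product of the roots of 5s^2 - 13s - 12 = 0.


For as^2+bs+c=0: sum = -b/a, product = c/a.
a=5, b=-13, c=-12
Sum = -(-13)/5 = 13/5
Product = (-12)/5 = -12/5


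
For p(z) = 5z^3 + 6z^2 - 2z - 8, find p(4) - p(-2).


p(4) = 400
p(-2) = -20
p(4) - p(-2) = 400 + 20 = 420


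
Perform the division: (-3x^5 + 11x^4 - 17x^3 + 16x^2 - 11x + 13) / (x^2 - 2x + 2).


(-3x^5 + 11x^4 - 17x^3 + 16x^2 - 11x + 13) / (x^2 - 2x + 2)
Step 1: -3x^3 * (x^2 - 2x + 2) = -3x^5 + 6x^4 - 6x^3; subtract.
Step 2: 5x^2 * (x^2 - 2x + 2) = 5x^4 - 10x^3 + 10x^2; subtract.
Step 3: -x * (x^2 - 2x + 2) = -x^3 + 2x^2 - 2x; subtract.
Step 4: 4 * (x^2 - 2x + 2) = 4x^2 - 8x + 8; subtract.
Quotient: -3x^3 + 5x^2 - x + 4, Remainder: -x + 5


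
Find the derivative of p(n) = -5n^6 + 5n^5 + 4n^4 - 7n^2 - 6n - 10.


Apply the power rule term by term:
  d/dn(-5n^6) = -30n^5
  d/dn(5n^5) = 25n^4
  d/dn(4n^4) = 16n^3
  d/dn(-7n^2) = -14n
  d/dn(-6n) = -6
  d/dn(-10) = 0
p'(n) = -30n^5 + 25n^4 + 16n^3 - 14n - 6


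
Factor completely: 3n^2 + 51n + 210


Roots satisfy r1 + r2 = -b/a = -17 and r1*r2 = c/a = 70.
So r1 = -10, r2 = -7.
3n^2 + 51n + 210 = 3(n - r1)(n - r2) = 3(n + 10)(n + 7)


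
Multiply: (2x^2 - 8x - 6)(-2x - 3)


Distribute each term of the first polynomial:
  (2x^2)(-2x - 3) = -4x^3 - 6x^2
  (-8x)(-2x - 3) = 16x^2 + 24x
  (-6)(-2x - 3) = 12x + 18
Sum: -4x^3 + 10x^2 + 36x + 18


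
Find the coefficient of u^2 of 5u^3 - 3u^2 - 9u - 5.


Read off the coefficient of u^2: -3


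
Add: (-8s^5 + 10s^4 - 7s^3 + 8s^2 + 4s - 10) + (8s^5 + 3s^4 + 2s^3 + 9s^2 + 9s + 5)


Align terms by degree and add:
  -8s^5 + 10s^4 - 7s^3 + 8s^2 + 4s - 10
+ 8s^5 + 3s^4 + 2s^3 + 9s^2 + 9s + 5
= 13s^4 - 5s^3 + 17s^2 + 13s - 5


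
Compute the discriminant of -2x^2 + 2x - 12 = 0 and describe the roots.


D = b^2 - 4ac = (2)^2 - 4(-2)(-12) = 4 - 96 = -92
Since D < 0: two complex conjugate roots (no real roots)


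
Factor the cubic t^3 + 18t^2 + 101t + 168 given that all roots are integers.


Try integer roots (divisors of 168). t=-3: p(-3)=0.
Divide out (t + 3): quotient is t^2 + 15t + 56.
Factor the quadratic: (t + 7)(t + 8)
Result: (t + 3)(t + 7)(t + 8)


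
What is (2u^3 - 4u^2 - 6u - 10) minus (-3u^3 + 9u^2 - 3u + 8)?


Distribute the minus sign:
  (2u^3 - 4u^2 - 6u - 10)
- (-3u^3 + 9u^2 - 3u + 8)
Negate second polynomial: 3u^3 - 9u^2 + 3u - 8
Add: 5u^3 - 13u^2 - 3u - 18


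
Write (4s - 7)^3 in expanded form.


Expand (4s - 7)^3 by repeated multiplication:
  (4s - 7)^2 = 16s^2 - 56s + 49
= 64s^3 - 336s^2 + 588s - 343


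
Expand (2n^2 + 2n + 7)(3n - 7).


Distribute each term of the first polynomial:
  (2n^2)(3n - 7) = 6n^3 - 14n^2
  (2n)(3n - 7) = 6n^2 - 14n
  (7)(3n - 7) = 21n - 49
Sum: 6n^3 - 8n^2 + 7n - 49


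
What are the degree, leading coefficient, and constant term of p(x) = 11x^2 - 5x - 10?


Highest power of x is 2, with coefficient 11. Constant term is -10.
Degree = 2, leading coefficient = 11, constant term = -10


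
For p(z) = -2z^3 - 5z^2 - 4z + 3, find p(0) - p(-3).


p(0) = 3
p(-3) = 24
p(0) - p(-3) = 3 - 24 = -21


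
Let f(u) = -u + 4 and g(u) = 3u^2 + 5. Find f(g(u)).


Substitute g(u) into f:
f(g(u)) = -1*(3u^2 + 5) + 4
Expand and combine: -3u^2 - 1


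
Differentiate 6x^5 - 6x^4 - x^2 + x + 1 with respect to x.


Apply the power rule term by term:
  d/dx(6x^5) = 30x^4
  d/dx(-6x^4) = -24x^3
  d/dx(-x^2) = -2x
  d/dx(x) = 1
  d/dx(1) = 0
p'(x) = 30x^4 - 24x^3 - 2x + 1


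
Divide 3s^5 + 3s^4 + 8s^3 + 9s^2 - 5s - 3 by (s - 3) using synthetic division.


Synthetic division with c = 3. Coefficients: 3, 3, 8, 9, -5, -3
Bring down 3.
  3 * 3 = 9; 9 + 3 = 12
  12 * 3 = 36; 36 + 8 = 44
  44 * 3 = 132; 132 + 9 = 141
  141 * 3 = 423; 423 - 5 = 418
  418 * 3 = 1254; 1254 - 3 = 1251
Quotient: 3s^4 + 12s^3 + 44s^2 + 141s + 418, Remainder: 1251


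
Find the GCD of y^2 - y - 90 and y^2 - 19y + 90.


Factor each:
  y^2 - y - 90 = (y - 10)(y + 9)
  y^2 - 19y + 90 = (y - 10)(y - 9)
Common monic factor: y - 10


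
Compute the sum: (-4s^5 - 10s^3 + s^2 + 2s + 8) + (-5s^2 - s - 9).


Align terms by degree and add:
  -4s^5 - 10s^3 + s^2 + 2s + 8
  -5s^2 - s - 9
= -4s^5 - 10s^3 - 4s^2 + s - 1


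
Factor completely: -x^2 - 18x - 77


Roots satisfy r1 + r2 = -b/a = -18 and r1*r2 = c/a = 77.
So r1 = -7, r2 = -11.
-x^2 - 18x - 77 = -(x - r1)(x - r2) = -(x + 7)(x + 11)


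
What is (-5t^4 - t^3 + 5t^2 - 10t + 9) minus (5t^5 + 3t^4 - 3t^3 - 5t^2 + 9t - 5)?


Distribute the minus sign:
  (-5t^4 - t^3 + 5t^2 - 10t + 9)
- (5t^5 + 3t^4 - 3t^3 - 5t^2 + 9t - 5)
Negate second polynomial: -5t^5 - 3t^4 + 3t^3 + 5t^2 - 9t + 5
Add: -5t^5 - 8t^4 + 2t^3 + 10t^2 - 19t + 14


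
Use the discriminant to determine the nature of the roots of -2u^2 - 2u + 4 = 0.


D = b^2 - 4ac = (-2)^2 - 4(-2)(4) = 4 + 32 = 36
Since D > 0: two distinct rational roots


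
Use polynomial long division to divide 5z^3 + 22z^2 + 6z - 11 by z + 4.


(5z^3 + 22z^2 + 6z - 11) / (z + 4)
Step 1: 5z^2 * (z + 4) = 5z^3 + 20z^2; subtract.
Step 2: 2z * (z + 4) = 2z^2 + 8z; subtract.
Step 3: -2 * (z + 4) = -2z - 8; subtract.
Quotient: 5z^2 + 2z - 2, Remainder: -3


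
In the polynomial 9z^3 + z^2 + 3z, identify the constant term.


Read off the constant term: 0


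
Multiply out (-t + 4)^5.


Expand (-t + 4)^5 by repeated multiplication:
  (-t + 4)^2 = t^2 - 8t + 16
  (-t + 4)^3 = -t^3 + 12t^2 - 48t + 64
  (-t + 4)^4 = t^4 - 16t^3 + 96t^2 - 256t + 256
= -t^5 + 20t^4 - 160t^3 + 640t^2 - 1280t + 1024


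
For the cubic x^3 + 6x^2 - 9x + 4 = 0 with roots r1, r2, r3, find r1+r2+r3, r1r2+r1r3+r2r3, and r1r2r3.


Monic cubic x^3+bx^2+cx+d=0: sum=-b, pairwise sum=c, product=-d.
b=6, c=-9, d=4
r1+r2+r3 = -6
r1r2+r1r3+r2r3 = -9
r1r2r3 = -4


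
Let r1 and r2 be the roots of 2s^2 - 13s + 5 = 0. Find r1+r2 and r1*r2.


For as^2+bs+c=0: sum = -b/a, product = c/a.
a=2, b=-13, c=5
Sum = -(-13)/2 = 13/2
Product = (5)/2 = 5/2


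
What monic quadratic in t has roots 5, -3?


p(t) = (t - 5)(t + 3)
Expand: t^2 - 2t - 15


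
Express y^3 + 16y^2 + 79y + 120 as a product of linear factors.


Try integer roots (divisors of 120). y=-8: p(-8)=0.
Divide out (y + 8): quotient is y^2 + 8y + 15.
Factor the quadratic: (y + 5)(y + 3)
Result: (y + 8)(y + 5)(y + 3)


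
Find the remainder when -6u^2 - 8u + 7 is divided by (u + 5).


By the Remainder Theorem, the remainder equals p(-5):
  -6*(-5)^2 = -150
  -8*(-5)^1 = 40
  constant: 7
Sum: -150 + 40 + 7 = -103


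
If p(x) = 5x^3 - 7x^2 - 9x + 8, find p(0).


Using direct substitution:
  5 * (0)^3 = 0
  -7 * (0)^2 = 0
  -9 * (0)^1 = 0
  constant: 8
Sum = 0 + 0 + 0 + 8 = 8


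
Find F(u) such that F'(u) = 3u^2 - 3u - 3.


Reverse power rule on each term:
  ∫ 3u^2 du = u^3
  ∫ -3u du = -(3/2)u^2
  ∫ -3 du = -3u
F(u) = u^3 - (3/2)u^2 - 3u + C


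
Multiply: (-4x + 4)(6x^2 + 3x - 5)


Distribute each term of the first polynomial:
  (-4x)(6x^2 + 3x - 5) = -24x^3 - 12x^2 + 20x
  (4)(6x^2 + 3x - 5) = 24x^2 + 12x - 20
Sum: -24x^3 + 12x^2 + 32x - 20


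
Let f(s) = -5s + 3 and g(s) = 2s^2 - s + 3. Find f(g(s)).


Substitute g(s) into f:
f(g(s)) = -5*(2s^2 - s + 3) + 3
Expand and combine: -10s^2 + 5s - 12


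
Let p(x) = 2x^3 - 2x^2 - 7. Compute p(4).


Using direct substitution:
  2 * (4)^3 = 128
  -2 * (4)^2 = -32
  0 * (4)^1 = 0
  constant: -7
Sum = 128 - 32 + 0 - 7 = 89


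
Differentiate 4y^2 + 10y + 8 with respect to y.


Apply the power rule term by term:
  d/dy(4y^2) = 8y
  d/dy(10y) = 10
  d/dy(8) = 0
p'(y) = 8y + 10


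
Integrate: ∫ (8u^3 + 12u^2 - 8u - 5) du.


Reverse power rule on each term:
  ∫ 8u^3 du = 2u^4
  ∫ 12u^2 du = 4u^3
  ∫ -8u du = -4u^2
  ∫ -5 du = -5u
F(u) = 2u^4 + 4u^3 - 4u^2 - 5u + C


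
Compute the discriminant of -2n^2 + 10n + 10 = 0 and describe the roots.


D = b^2 - 4ac = (10)^2 - 4(-2)(10) = 100 + 80 = 180
Since D > 0: two distinct irrational roots


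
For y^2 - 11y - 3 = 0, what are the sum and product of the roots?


For ay^2+by+c=0: sum = -b/a, product = c/a.
a=1, b=-11, c=-3
Sum = -(-11)/1 = 11
Product = (-3)/1 = -3


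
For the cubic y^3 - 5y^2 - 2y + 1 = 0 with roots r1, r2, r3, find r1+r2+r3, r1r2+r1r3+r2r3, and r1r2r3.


Monic cubic y^3+by^2+cy+d=0: sum=-b, pairwise sum=c, product=-d.
b=-5, c=-2, d=1
r1+r2+r3 = 5
r1r2+r1r3+r2r3 = -2
r1r2r3 = -1


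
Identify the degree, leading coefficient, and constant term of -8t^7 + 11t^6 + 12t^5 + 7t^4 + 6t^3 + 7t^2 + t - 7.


Highest power of t is 7, with coefficient -8. Constant term is -7.
Degree = 7, leading coefficient = -8, constant term = -7


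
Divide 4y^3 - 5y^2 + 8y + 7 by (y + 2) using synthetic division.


Synthetic division with c = -2. Coefficients: 4, -5, 8, 7
Bring down 4.
  4 * -2 = -8; -8 - 5 = -13
  -13 * -2 = 26; 26 + 8 = 34
  34 * -2 = -68; -68 + 7 = -61
Quotient: 4y^2 - 13y + 34, Remainder: -61


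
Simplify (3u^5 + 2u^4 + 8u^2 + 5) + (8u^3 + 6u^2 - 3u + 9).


Align terms by degree and add:
  3u^5 + 2u^4 + 8u^2 + 5
+ 8u^3 + 6u^2 - 3u + 9
= 3u^5 + 2u^4 + 8u^3 + 14u^2 - 3u + 14


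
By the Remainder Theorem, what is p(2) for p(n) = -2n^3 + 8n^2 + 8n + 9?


By the Remainder Theorem, the remainder equals p(2):
  -2*(2)^3 = -16
  8*(2)^2 = 32
  8*(2)^1 = 16
  constant: 9
Sum: -16 + 32 + 16 + 9 = 41


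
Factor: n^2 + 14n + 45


Roots satisfy r1 + r2 = -b/a = -14 and r1*r2 = c/a = 45.
So r1 = -5, r2 = -9.
n^2 + 14n + 45 = (n - r1)(n - r2) = (n + 5)(n + 9)


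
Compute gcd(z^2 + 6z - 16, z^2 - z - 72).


Factor each:
  z^2 + 6z - 16 = (z + 8)(z - 2)
  z^2 - z - 72 = (z + 8)(z - 9)
Common monic factor: z + 8


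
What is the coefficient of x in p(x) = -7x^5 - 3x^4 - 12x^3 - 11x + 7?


Read off the coefficient of x: -11


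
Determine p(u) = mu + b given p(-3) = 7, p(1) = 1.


p(u) = mu + b. Using p(-3)=7, p(1)=1:
m = (7 - 1)/(-3 - 1) = 6/-4 = -3/2
b = 7 - m*(-3) = 7 - 9/2 = 5/2
p(u) = -(3/2)u + (5/2)


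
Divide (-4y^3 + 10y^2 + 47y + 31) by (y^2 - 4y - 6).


(-4y^3 + 10y^2 + 47y + 31) / (y^2 - 4y - 6)
Step 1: -4y * (y^2 - 4y - 6) = -4y^3 + 16y^2 + 24y; subtract.
Step 2: -6 * (y^2 - 4y - 6) = -6y^2 + 24y + 36; subtract.
Quotient: -4y - 6, Remainder: -y - 5


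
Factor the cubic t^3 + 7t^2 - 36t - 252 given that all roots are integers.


Try integer roots (divisors of -252). t=-6: p(-6)=0.
Divide out (t + 6): quotient is t^2 + t - 42.
Factor the quadratic: (t + 7)(t - 6)
Result: (t + 6)(t + 7)(t - 6)


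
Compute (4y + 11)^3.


Expand (4y + 11)^3 by repeated multiplication:
  (4y + 11)^2 = 16y^2 + 88y + 121
= 64y^3 + 528y^2 + 1452y + 1331


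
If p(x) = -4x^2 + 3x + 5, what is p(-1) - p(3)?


p(-1) = -2
p(3) = -22
p(-1) - p(3) = -2 + 22 = 20


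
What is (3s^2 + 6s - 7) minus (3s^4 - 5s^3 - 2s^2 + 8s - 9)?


Distribute the minus sign:
  (3s^2 + 6s - 7)
- (3s^4 - 5s^3 - 2s^2 + 8s - 9)
Negate second polynomial: -3s^4 + 5s^3 + 2s^2 - 8s + 9
Add: -3s^4 + 5s^3 + 5s^2 - 2s + 2


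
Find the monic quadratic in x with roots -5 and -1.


p(x) = (x + 5)(x + 1)
Expand: x^2 + 6x + 5


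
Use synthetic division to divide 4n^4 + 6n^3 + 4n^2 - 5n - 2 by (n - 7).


Synthetic division with c = 7. Coefficients: 4, 6, 4, -5, -2
Bring down 4.
  4 * 7 = 28; 28 + 6 = 34
  34 * 7 = 238; 238 + 4 = 242
  242 * 7 = 1694; 1694 - 5 = 1689
  1689 * 7 = 11823; 11823 - 2 = 11821
Quotient: 4n^3 + 34n^2 + 242n + 1689, Remainder: 11821


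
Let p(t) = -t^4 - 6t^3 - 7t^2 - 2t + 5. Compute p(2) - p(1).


p(2) = -91
p(1) = -11
p(2) - p(1) = -91 + 11 = -80


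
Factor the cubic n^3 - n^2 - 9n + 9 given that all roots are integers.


Try integer roots (divisors of 9). n=1: p(1)=0.
Divide out (n - 1): quotient is n^2 - 9.
Factor the quadratic: (n + 3)(n - 3)
Result: (n - 1)(n + 3)(n - 3)
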